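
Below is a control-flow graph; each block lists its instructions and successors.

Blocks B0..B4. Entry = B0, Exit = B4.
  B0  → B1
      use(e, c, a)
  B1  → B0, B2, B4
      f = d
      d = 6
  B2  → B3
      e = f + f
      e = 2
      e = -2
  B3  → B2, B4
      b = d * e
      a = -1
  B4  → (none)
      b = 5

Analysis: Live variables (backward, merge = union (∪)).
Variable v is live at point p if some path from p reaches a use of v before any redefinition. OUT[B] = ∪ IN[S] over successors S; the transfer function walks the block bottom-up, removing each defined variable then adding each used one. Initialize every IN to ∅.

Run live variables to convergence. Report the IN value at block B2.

Fixpoint table:
  B0: | IN={a, c, d, e} | OUT={a, c, d, e}
  B1: | IN={a, c, d, e} | OUT={a, c, d, e, f}
  B2: | IN={d, f} | OUT={d, e, f}
  B3: | IN={d, e, f} | OUT={d, f}
  B4: | IN={} | OUT={}

Merge at B2: OUT[B2] = IN[B3] = {d, e, f}
Applying B2's transfer function to that OUT value gives IN[B2] (row B2 above).

Answer: {d, f}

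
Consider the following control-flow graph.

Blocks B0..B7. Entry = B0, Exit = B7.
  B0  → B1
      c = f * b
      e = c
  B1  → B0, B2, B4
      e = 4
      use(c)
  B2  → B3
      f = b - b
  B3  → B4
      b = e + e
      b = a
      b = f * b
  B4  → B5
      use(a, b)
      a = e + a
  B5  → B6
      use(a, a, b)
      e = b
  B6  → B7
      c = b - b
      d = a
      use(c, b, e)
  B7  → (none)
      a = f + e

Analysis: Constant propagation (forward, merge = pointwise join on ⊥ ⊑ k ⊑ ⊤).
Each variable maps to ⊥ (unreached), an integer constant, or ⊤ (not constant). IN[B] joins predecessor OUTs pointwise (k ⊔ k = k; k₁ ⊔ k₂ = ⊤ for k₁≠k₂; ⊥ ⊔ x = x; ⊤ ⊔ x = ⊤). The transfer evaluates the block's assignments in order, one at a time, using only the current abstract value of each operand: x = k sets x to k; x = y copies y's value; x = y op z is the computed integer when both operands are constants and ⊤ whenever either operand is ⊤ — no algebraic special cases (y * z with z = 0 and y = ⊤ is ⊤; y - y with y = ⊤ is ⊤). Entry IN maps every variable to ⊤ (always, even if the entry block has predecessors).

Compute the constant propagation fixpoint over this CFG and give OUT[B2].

Answer: {a: ⊤, b: ⊤, c: ⊤, d: ⊤, e: 4, f: ⊤}

Working:
Converged values:
  B0:   IN=(all ⊤)   OUT=(all ⊤)
  B1:   IN=(all ⊤)   OUT={e:4; rest ⊤}
  B2:   IN={e:4; rest ⊤}   OUT={e:4; rest ⊤}
  B3:   IN={e:4; rest ⊤}   OUT={e:4; rest ⊤}
  B4:   IN={e:4; rest ⊤}   OUT={e:4; rest ⊤}
  B5:   IN={e:4; rest ⊤}   OUT=(all ⊤)
  B6:   IN=(all ⊤)   OUT=(all ⊤)
  B7:   IN=(all ⊤)   OUT=(all ⊤)

Merge at B2: IN[B2] = OUT[B1] = {a: ⊤, b: ⊤, c: ⊤, d: ⊤, e: 4, f: ⊤}
Applying B2's transfer function to that IN value gives OUT[B2] (row B2 above).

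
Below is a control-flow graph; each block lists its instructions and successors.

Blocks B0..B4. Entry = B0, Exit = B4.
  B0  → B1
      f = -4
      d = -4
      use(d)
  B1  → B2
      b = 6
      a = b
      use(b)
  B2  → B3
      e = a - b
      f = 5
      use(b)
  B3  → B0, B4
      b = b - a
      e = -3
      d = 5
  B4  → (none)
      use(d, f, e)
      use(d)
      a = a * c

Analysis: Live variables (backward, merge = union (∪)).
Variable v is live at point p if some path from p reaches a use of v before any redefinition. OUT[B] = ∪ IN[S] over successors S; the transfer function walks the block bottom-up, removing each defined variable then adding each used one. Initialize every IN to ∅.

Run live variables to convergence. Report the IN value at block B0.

Answer: {c}

Working:
Fixpoint table:
  B0:   IN={c}   OUT={c}
  B1:   IN={c}   OUT={a, b, c}
  B2:   IN={a, b, c}   OUT={a, b, c, f}
  B3:   IN={a, b, c, f}   OUT={a, c, d, e, f}
  B4:   IN={a, c, d, e, f}   OUT={}

Merge at B0: OUT[B0] = IN[B1] = {c}
Applying B0's transfer function to that OUT value gives IN[B0] (row B0 above).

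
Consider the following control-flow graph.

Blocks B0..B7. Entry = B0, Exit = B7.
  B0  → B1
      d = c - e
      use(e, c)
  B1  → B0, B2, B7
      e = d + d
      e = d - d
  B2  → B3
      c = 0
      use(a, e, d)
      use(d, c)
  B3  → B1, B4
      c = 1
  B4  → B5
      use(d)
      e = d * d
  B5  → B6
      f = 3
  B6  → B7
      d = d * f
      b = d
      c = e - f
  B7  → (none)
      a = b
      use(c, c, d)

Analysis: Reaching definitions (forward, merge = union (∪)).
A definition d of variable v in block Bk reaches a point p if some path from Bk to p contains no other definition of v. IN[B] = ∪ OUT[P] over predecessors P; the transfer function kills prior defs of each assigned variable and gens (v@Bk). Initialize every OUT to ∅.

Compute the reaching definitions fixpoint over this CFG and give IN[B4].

Answer: {c@B3, d@B0, e@B1}

Working:
Converged values:
  B0: | IN={c@B3, d@B0, e@B1} | OUT={c@B3, d@B0, e@B1}
  B1: | IN={c@B3, d@B0, e@B1} | OUT={c@B3, d@B0, e@B1}
  B2: | IN={c@B3, d@B0, e@B1} | OUT={c@B2, d@B0, e@B1}
  B3: | IN={c@B2, d@B0, e@B1} | OUT={c@B3, d@B0, e@B1}
  B4: | IN={c@B3, d@B0, e@B1} | OUT={c@B3, d@B0, e@B4}
  B5: | IN={c@B3, d@B0, e@B4} | OUT={c@B3, d@B0, e@B4, f@B5}
  B6: | IN={c@B3, d@B0, e@B4, f@B5} | OUT={b@B6, c@B6, d@B6, e@B4, f@B5}
  B7: | IN={b@B6, c@B3, c@B6, d@B0, d@B6, e@B1, e@B4, f@B5} | OUT={a@B7, b@B6, c@B3, c@B6, d@B0, d@B6, e@B1, e@B4, f@B5}

Merge at B4: IN[B4] = OUT[B3] = {c@B3, d@B0, e@B1}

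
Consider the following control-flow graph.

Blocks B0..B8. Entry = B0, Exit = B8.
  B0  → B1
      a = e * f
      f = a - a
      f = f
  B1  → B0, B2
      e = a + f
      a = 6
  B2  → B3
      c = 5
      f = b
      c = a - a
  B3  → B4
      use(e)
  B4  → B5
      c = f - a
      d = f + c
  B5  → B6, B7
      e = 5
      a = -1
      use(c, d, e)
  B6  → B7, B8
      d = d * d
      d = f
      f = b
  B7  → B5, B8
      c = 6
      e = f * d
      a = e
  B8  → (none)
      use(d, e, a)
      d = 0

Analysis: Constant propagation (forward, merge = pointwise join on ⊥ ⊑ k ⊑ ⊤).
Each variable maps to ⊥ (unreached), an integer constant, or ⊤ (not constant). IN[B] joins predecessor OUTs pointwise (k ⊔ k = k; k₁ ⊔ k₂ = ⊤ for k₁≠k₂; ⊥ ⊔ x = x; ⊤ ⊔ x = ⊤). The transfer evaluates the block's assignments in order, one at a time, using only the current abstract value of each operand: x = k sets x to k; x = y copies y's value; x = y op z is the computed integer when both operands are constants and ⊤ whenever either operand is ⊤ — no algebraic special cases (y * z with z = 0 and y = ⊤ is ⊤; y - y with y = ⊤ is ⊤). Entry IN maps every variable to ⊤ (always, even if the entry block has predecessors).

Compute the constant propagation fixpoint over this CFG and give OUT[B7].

Per-block solution:
  B0:  IN=(all ⊤)  OUT=(all ⊤)
  B1:  IN=(all ⊤)  OUT={a:6; rest ⊤}
  B2:  IN={a:6; rest ⊤}  OUT={a:6, c:0; rest ⊤}
  B3:  IN={a:6, c:0; rest ⊤}  OUT={a:6, c:0; rest ⊤}
  B4:  IN={a:6, c:0; rest ⊤}  OUT={a:6; rest ⊤}
  B5:  IN=(all ⊤)  OUT={a:-1, e:5; rest ⊤}
  B6:  IN={a:-1, e:5; rest ⊤}  OUT={a:-1, e:5; rest ⊤}
  B7:  IN={a:-1, e:5; rest ⊤}  OUT={c:6; rest ⊤}
  B8:  IN=(all ⊤)  OUT={d:0; rest ⊤}

Merge at B7: IN[B7] = OUT[B5] ⊔ OUT[B6] = {a: -1, b: ⊤, c: ⊤, d: ⊤, e: 5, f: ⊤}
Applying B7's transfer function to that IN value gives OUT[B7] (row B7 above).

Answer: {a: ⊤, b: ⊤, c: 6, d: ⊤, e: ⊤, f: ⊤}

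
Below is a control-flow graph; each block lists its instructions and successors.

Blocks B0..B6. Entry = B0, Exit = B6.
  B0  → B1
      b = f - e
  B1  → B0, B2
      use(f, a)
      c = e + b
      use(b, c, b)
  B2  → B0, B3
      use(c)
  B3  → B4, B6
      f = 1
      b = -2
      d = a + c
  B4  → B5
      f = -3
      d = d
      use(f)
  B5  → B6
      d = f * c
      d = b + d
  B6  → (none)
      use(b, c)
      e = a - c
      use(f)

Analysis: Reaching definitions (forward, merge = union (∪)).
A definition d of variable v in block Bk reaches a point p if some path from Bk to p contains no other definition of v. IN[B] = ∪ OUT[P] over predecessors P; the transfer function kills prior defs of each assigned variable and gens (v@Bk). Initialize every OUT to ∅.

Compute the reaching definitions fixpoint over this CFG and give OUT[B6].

Answer: {b@B3, c@B1, d@B3, d@B5, e@B6, f@B3, f@B4}

Derivation:
Per-block solution:
  B0:  IN={b@B0, c@B1}  OUT={b@B0, c@B1}
  B1:  IN={b@B0, c@B1}  OUT={b@B0, c@B1}
  B2:  IN={b@B0, c@B1}  OUT={b@B0, c@B1}
  B3:  IN={b@B0, c@B1}  OUT={b@B3, c@B1, d@B3, f@B3}
  B4:  IN={b@B3, c@B1, d@B3, f@B3}  OUT={b@B3, c@B1, d@B4, f@B4}
  B5:  IN={b@B3, c@B1, d@B4, f@B4}  OUT={b@B3, c@B1, d@B5, f@B4}
  B6:  IN={b@B3, c@B1, d@B3, d@B5, f@B3, f@B4}  OUT={b@B3, c@B1, d@B3, d@B5, e@B6, f@B3, f@B4}

Merge at B6: IN[B6] = OUT[B3] ⊔ OUT[B5] = {b@B3, c@B1, d@B3, d@B5, f@B3, f@B4}
Applying B6's transfer function to that IN value gives OUT[B6] (row B6 above).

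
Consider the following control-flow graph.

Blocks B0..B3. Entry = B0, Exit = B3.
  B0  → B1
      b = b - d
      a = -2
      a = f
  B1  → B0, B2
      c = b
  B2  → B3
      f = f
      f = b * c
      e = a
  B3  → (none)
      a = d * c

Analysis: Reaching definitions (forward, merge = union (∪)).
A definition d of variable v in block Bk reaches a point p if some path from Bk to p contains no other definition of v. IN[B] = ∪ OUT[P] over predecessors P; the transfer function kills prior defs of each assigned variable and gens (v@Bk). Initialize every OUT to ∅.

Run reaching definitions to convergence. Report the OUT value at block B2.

Per-block solution:
  B0:  IN={a@B0, b@B0, c@B1}  OUT={a@B0, b@B0, c@B1}
  B1:  IN={a@B0, b@B0, c@B1}  OUT={a@B0, b@B0, c@B1}
  B2:  IN={a@B0, b@B0, c@B1}  OUT={a@B0, b@B0, c@B1, e@B2, f@B2}
  B3:  IN={a@B0, b@B0, c@B1, e@B2, f@B2}  OUT={a@B3, b@B0, c@B1, e@B2, f@B2}

Merge at B2: IN[B2] = OUT[B1] = {a@B0, b@B0, c@B1}
Applying B2's transfer function to that IN value gives OUT[B2] (row B2 above).

Answer: {a@B0, b@B0, c@B1, e@B2, f@B2}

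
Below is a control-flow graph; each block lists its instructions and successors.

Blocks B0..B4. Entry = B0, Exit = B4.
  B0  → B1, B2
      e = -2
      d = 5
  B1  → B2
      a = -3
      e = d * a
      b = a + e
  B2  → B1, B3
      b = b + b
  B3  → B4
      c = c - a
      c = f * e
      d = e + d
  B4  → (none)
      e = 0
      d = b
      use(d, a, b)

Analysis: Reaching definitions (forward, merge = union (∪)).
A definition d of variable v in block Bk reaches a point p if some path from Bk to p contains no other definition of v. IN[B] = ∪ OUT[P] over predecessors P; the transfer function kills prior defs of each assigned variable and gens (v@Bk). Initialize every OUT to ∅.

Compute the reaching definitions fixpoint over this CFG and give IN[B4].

Answer: {a@B1, b@B2, c@B3, d@B3, e@B0, e@B1}

Derivation:
Fixpoint table:
  B0:  IN={}  OUT={d@B0, e@B0}
  B1:  IN={a@B1, b@B2, d@B0, e@B0, e@B1}  OUT={a@B1, b@B1, d@B0, e@B1}
  B2:  IN={a@B1, b@B1, d@B0, e@B0, e@B1}  OUT={a@B1, b@B2, d@B0, e@B0, e@B1}
  B3:  IN={a@B1, b@B2, d@B0, e@B0, e@B1}  OUT={a@B1, b@B2, c@B3, d@B3, e@B0, e@B1}
  B4:  IN={a@B1, b@B2, c@B3, d@B3, e@B0, e@B1}  OUT={a@B1, b@B2, c@B3, d@B4, e@B4}

Merge at B4: IN[B4] = OUT[B3] = {a@B1, b@B2, c@B3, d@B3, e@B0, e@B1}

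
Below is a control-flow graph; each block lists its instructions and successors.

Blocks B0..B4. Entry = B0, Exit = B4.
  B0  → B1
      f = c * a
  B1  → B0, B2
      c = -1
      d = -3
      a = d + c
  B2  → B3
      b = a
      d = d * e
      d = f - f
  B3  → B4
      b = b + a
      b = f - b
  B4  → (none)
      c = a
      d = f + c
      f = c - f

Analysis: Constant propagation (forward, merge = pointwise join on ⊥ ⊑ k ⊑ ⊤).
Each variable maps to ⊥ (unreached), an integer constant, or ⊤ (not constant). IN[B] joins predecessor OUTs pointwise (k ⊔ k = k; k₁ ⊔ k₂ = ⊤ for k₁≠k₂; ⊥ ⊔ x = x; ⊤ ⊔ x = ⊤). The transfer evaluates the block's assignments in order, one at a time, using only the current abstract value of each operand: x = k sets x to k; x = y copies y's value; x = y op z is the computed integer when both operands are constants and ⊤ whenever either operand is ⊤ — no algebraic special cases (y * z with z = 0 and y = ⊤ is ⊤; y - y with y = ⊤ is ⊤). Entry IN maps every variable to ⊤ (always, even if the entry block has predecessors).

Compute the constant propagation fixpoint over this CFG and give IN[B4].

Per-block solution:
  B0:   IN=(all ⊤)   OUT=(all ⊤)
  B1:   IN=(all ⊤)   OUT={a:-4, c:-1, d:-3; rest ⊤}
  B2:   IN={a:-4, c:-1, d:-3; rest ⊤}   OUT={a:-4, b:-4, c:-1; rest ⊤}
  B3:   IN={a:-4, b:-4, c:-1; rest ⊤}   OUT={a:-4, c:-1; rest ⊤}
  B4:   IN={a:-4, c:-1; rest ⊤}   OUT={a:-4, c:-4; rest ⊤}

Merge at B4: IN[B4] = OUT[B3] = {a: -4, b: ⊤, c: -1, d: ⊤, e: ⊤, f: ⊤}

Answer: {a: -4, b: ⊤, c: -1, d: ⊤, e: ⊤, f: ⊤}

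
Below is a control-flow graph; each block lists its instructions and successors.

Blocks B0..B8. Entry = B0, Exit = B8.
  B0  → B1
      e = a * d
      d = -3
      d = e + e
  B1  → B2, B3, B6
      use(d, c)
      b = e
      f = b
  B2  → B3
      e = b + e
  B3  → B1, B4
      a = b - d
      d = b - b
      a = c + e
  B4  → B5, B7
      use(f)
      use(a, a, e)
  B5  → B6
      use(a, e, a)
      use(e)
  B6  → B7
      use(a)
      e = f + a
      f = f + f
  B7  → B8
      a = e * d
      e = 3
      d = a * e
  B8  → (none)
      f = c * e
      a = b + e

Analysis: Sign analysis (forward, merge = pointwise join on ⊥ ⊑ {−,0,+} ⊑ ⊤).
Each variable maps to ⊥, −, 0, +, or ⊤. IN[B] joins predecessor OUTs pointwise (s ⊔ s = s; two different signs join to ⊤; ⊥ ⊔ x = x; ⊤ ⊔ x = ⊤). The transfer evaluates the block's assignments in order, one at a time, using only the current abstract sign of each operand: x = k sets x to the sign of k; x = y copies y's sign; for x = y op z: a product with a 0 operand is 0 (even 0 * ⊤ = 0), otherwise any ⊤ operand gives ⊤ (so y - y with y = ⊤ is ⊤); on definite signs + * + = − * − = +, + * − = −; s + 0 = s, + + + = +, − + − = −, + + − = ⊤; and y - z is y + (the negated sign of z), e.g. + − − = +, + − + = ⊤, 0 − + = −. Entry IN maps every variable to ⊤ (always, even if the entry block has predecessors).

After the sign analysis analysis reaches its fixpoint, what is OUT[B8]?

Converged values:
  B0:  IN=(all ⊤)  OUT=(all ⊤)
  B1:  IN=(all ⊤)  OUT=(all ⊤)
  B2:  IN=(all ⊤)  OUT=(all ⊤)
  B3:  IN=(all ⊤)  OUT=(all ⊤)
  B4:  IN=(all ⊤)  OUT=(all ⊤)
  B5:  IN=(all ⊤)  OUT=(all ⊤)
  B6:  IN=(all ⊤)  OUT=(all ⊤)
  B7:  IN=(all ⊤)  OUT={e:+; rest ⊤}
  B8:  IN={e:+; rest ⊤}  OUT={e:+; rest ⊤}

Merge at B8: IN[B8] = OUT[B7] = {a: ⊤, b: ⊤, c: ⊤, d: ⊤, e: +, f: ⊤}
Applying B8's transfer function to that IN value gives OUT[B8] (row B8 above).

Answer: {a: ⊤, b: ⊤, c: ⊤, d: ⊤, e: +, f: ⊤}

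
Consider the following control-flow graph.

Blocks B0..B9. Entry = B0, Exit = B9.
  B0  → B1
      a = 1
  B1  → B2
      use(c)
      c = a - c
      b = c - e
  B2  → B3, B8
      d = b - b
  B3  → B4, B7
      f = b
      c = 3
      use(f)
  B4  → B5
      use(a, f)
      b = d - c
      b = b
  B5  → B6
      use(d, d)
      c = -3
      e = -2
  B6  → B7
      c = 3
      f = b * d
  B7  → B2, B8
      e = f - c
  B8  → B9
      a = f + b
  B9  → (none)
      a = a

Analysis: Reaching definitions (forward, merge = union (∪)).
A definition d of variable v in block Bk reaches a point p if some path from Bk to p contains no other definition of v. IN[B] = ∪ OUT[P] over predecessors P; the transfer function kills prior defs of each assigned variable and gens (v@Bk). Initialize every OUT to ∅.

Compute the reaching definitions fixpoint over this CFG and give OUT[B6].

Answer: {a@B0, b@B4, c@B6, d@B2, e@B5, f@B6}

Working:
Converged values:
  B0:  IN={}  OUT={a@B0}
  B1:  IN={a@B0}  OUT={a@B0, b@B1, c@B1}
  B2:  IN={a@B0, b@B1, b@B4, c@B1, c@B3, c@B6, d@B2, e@B7, f@B3, f@B6}  OUT={a@B0, b@B1, b@B4, c@B1, c@B3, c@B6, d@B2, e@B7, f@B3, f@B6}
  B3:  IN={a@B0, b@B1, b@B4, c@B1, c@B3, c@B6, d@B2, e@B7, f@B3, f@B6}  OUT={a@B0, b@B1, b@B4, c@B3, d@B2, e@B7, f@B3}
  B4:  IN={a@B0, b@B1, b@B4, c@B3, d@B2, e@B7, f@B3}  OUT={a@B0, b@B4, c@B3, d@B2, e@B7, f@B3}
  B5:  IN={a@B0, b@B4, c@B3, d@B2, e@B7, f@B3}  OUT={a@B0, b@B4, c@B5, d@B2, e@B5, f@B3}
  B6:  IN={a@B0, b@B4, c@B5, d@B2, e@B5, f@B3}  OUT={a@B0, b@B4, c@B6, d@B2, e@B5, f@B6}
  B7:  IN={a@B0, b@B1, b@B4, c@B3, c@B6, d@B2, e@B5, e@B7, f@B3, f@B6}  OUT={a@B0, b@B1, b@B4, c@B3, c@B6, d@B2, e@B7, f@B3, f@B6}
  B8:  IN={a@B0, b@B1, b@B4, c@B1, c@B3, c@B6, d@B2, e@B7, f@B3, f@B6}  OUT={a@B8, b@B1, b@B4, c@B1, c@B3, c@B6, d@B2, e@B7, f@B3, f@B6}
  B9:  IN={a@B8, b@B1, b@B4, c@B1, c@B3, c@B6, d@B2, e@B7, f@B3, f@B6}  OUT={a@B9, b@B1, b@B4, c@B1, c@B3, c@B6, d@B2, e@B7, f@B3, f@B6}

Merge at B6: IN[B6] = OUT[B5] = {a@B0, b@B4, c@B5, d@B2, e@B5, f@B3}
Applying B6's transfer function to that IN value gives OUT[B6] (row B6 above).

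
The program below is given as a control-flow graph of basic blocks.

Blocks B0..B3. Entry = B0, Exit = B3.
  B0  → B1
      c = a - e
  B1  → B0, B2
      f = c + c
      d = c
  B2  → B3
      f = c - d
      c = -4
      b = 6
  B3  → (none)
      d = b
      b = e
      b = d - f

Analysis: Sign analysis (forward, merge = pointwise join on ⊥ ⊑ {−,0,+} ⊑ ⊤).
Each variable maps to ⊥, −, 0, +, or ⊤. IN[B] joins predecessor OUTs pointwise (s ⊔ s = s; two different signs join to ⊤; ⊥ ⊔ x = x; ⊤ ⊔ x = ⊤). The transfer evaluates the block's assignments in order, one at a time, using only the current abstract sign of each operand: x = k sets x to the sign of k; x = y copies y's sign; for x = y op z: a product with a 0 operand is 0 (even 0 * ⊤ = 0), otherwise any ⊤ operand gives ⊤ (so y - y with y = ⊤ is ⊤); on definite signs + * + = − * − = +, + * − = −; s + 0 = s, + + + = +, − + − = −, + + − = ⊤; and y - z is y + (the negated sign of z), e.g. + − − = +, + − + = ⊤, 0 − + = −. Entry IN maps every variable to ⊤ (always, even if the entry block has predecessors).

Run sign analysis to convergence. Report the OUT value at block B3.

Converged values:
  B0:  IN=(all ⊤)  OUT=(all ⊤)
  B1:  IN=(all ⊤)  OUT=(all ⊤)
  B2:  IN=(all ⊤)  OUT={b:+, c:-; rest ⊤}
  B3:  IN={b:+, c:-; rest ⊤}  OUT={c:-, d:+; rest ⊤}

Merge at B3: IN[B3] = OUT[B2] = {a: ⊤, b: +, c: -, d: ⊤, e: ⊤, f: ⊤}
Applying B3's transfer function to that IN value gives OUT[B3] (row B3 above).

Answer: {a: ⊤, b: ⊤, c: -, d: +, e: ⊤, f: ⊤}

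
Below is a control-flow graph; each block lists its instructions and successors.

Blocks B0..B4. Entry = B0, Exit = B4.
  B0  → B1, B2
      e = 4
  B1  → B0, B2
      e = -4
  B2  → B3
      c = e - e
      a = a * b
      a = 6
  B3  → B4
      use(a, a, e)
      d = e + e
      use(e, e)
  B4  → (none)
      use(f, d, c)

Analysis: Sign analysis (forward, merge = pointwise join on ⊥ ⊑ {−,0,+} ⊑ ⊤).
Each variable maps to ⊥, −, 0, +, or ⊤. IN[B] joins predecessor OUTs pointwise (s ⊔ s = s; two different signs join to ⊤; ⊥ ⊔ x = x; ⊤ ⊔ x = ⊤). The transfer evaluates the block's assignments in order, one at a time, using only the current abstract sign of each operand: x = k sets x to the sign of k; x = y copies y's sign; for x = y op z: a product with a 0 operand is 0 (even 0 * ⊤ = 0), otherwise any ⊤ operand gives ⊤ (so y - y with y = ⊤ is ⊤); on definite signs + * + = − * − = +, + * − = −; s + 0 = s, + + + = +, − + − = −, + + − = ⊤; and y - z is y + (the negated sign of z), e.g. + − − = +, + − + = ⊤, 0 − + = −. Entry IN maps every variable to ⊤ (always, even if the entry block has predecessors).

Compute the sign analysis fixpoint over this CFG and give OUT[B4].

Answer: {a: +, b: ⊤, c: ⊤, d: ⊤, e: ⊤, f: ⊤}

Derivation:
Converged values:
  B0:  IN=(all ⊤)  OUT={e:+; rest ⊤}
  B1:  IN={e:+; rest ⊤}  OUT={e:-; rest ⊤}
  B2:  IN=(all ⊤)  OUT={a:+; rest ⊤}
  B3:  IN={a:+; rest ⊤}  OUT={a:+; rest ⊤}
  B4:  IN={a:+; rest ⊤}  OUT={a:+; rest ⊤}

Merge at B4: IN[B4] = OUT[B3] = {a: +, b: ⊤, c: ⊤, d: ⊤, e: ⊤, f: ⊤}
Applying B4's transfer function to that IN value gives OUT[B4] (row B4 above).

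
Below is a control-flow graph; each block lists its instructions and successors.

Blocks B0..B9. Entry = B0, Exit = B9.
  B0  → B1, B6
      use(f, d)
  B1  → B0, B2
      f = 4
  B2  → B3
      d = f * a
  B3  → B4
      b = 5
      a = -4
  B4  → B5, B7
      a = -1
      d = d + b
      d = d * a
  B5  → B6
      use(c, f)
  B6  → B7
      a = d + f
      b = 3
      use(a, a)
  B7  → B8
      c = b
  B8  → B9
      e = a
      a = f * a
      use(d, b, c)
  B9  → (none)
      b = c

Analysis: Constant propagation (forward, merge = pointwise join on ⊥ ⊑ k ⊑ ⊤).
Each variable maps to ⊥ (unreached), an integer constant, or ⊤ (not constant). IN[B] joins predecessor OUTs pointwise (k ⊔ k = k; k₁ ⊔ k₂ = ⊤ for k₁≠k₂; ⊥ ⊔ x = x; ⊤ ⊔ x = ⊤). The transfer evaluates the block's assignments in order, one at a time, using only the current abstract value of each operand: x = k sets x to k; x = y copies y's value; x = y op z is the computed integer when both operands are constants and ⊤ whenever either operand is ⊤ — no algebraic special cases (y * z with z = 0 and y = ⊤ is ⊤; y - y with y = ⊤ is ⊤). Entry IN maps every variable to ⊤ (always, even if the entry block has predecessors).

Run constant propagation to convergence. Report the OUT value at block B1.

Per-block solution:
  B0:  IN=(all ⊤)  OUT=(all ⊤)
  B1:  IN=(all ⊤)  OUT={f:4; rest ⊤}
  B2:  IN={f:4; rest ⊤}  OUT={f:4; rest ⊤}
  B3:  IN={f:4; rest ⊤}  OUT={a:-4, b:5, f:4; rest ⊤}
  B4:  IN={a:-4, b:5, f:4; rest ⊤}  OUT={a:-1, b:5, f:4; rest ⊤}
  B5:  IN={a:-1, b:5, f:4; rest ⊤}  OUT={a:-1, b:5, f:4; rest ⊤}
  B6:  IN=(all ⊤)  OUT={b:3; rest ⊤}
  B7:  IN=(all ⊤)  OUT=(all ⊤)
  B8:  IN=(all ⊤)  OUT=(all ⊤)
  B9:  IN=(all ⊤)  OUT=(all ⊤)

Merge at B1: IN[B1] = OUT[B0] = {a: ⊤, b: ⊤, c: ⊤, d: ⊤, e: ⊤, f: ⊤}
Applying B1's transfer function to that IN value gives OUT[B1] (row B1 above).

Answer: {a: ⊤, b: ⊤, c: ⊤, d: ⊤, e: ⊤, f: 4}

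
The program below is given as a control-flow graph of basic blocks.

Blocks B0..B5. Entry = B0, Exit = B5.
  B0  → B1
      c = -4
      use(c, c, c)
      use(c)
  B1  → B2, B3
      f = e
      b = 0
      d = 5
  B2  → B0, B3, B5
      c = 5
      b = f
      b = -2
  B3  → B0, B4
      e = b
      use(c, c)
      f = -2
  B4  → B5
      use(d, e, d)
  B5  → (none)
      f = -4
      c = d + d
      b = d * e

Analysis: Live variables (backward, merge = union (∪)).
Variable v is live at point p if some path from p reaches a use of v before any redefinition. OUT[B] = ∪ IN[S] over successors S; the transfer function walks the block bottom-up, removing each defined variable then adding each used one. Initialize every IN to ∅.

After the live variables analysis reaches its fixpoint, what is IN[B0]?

Per-block solution:
  B0: | IN={e} | OUT={c, e}
  B1: | IN={c, e} | OUT={b, c, d, e, f}
  B2: | IN={d, e, f} | OUT={b, c, d, e}
  B3: | IN={b, c, d} | OUT={d, e}
  B4: | IN={d, e} | OUT={d, e}
  B5: | IN={d, e} | OUT={}

Merge at B0: OUT[B0] = IN[B1] = {c, e}
Applying B0's transfer function to that OUT value gives IN[B0] (row B0 above).

Answer: {e}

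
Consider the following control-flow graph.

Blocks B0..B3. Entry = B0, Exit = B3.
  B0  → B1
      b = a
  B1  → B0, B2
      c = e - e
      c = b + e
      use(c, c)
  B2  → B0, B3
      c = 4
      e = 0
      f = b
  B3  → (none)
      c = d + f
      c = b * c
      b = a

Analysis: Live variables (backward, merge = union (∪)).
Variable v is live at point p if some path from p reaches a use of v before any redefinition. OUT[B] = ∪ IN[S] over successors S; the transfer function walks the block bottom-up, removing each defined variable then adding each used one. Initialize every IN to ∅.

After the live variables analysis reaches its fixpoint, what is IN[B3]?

Answer: {a, b, d, f}

Working:
Fixpoint table:
  B0: | IN={a, d, e} | OUT={a, b, d, e}
  B1: | IN={a, b, d, e} | OUT={a, b, d, e}
  B2: | IN={a, b, d} | OUT={a, b, d, e, f}
  B3: | IN={a, b, d, f} | OUT={}

B3 is the boundary node: OUT[B3] = {}
Applying B3's transfer function to that OUT value gives IN[B3] (row B3 above).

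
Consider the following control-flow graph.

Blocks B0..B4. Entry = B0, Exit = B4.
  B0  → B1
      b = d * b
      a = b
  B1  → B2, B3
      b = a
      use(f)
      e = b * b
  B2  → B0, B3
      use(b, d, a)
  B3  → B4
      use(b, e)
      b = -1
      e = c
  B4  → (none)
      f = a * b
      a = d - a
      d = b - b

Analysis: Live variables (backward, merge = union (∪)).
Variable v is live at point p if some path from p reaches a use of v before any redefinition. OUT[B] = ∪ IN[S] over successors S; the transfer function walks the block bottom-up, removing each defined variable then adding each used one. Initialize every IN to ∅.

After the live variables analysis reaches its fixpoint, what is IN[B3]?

Fixpoint table:
  B0:  IN={b, c, d, f}  OUT={a, c, d, f}
  B1:  IN={a, c, d, f}  OUT={a, b, c, d, e, f}
  B2:  IN={a, b, c, d, e, f}  OUT={a, b, c, d, e, f}
  B3:  IN={a, b, c, d, e}  OUT={a, b, d}
  B4:  IN={a, b, d}  OUT={}

Merge at B3: OUT[B3] = IN[B4] = {a, b, d}
Applying B3's transfer function to that OUT value gives IN[B3] (row B3 above).

Answer: {a, b, c, d, e}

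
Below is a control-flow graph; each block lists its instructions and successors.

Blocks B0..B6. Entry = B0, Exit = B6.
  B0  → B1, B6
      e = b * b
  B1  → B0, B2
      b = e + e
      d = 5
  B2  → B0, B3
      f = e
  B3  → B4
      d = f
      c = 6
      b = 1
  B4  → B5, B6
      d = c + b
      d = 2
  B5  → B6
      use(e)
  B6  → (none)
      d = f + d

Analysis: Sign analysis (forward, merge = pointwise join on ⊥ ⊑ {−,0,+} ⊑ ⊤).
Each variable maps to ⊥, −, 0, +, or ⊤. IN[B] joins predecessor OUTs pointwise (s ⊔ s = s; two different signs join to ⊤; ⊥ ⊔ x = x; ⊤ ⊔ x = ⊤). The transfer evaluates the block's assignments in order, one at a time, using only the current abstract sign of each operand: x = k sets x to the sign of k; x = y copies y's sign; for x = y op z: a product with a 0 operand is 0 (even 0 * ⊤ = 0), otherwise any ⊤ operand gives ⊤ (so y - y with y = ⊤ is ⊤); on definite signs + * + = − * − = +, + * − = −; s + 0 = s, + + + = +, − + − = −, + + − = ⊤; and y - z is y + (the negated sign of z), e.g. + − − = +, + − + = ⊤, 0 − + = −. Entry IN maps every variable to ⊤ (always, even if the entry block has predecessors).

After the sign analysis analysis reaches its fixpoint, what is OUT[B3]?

Converged values:
  B0:   IN=(all ⊤)   OUT=(all ⊤)
  B1:   IN=(all ⊤)   OUT={d:+; rest ⊤}
  B2:   IN={d:+; rest ⊤}   OUT={d:+; rest ⊤}
  B3:   IN={d:+; rest ⊤}   OUT={b:+, c:+; rest ⊤}
  B4:   IN={b:+, c:+; rest ⊤}   OUT={b:+, c:+, d:+; rest ⊤}
  B5:   IN={b:+, c:+, d:+; rest ⊤}   OUT={b:+, c:+, d:+; rest ⊤}
  B6:   IN=(all ⊤)   OUT=(all ⊤)

Merge at B3: IN[B3] = OUT[B2] = {a: ⊤, b: ⊤, c: ⊤, d: +, e: ⊤, f: ⊤}
Applying B3's transfer function to that IN value gives OUT[B3] (row B3 above).

Answer: {a: ⊤, b: +, c: +, d: ⊤, e: ⊤, f: ⊤}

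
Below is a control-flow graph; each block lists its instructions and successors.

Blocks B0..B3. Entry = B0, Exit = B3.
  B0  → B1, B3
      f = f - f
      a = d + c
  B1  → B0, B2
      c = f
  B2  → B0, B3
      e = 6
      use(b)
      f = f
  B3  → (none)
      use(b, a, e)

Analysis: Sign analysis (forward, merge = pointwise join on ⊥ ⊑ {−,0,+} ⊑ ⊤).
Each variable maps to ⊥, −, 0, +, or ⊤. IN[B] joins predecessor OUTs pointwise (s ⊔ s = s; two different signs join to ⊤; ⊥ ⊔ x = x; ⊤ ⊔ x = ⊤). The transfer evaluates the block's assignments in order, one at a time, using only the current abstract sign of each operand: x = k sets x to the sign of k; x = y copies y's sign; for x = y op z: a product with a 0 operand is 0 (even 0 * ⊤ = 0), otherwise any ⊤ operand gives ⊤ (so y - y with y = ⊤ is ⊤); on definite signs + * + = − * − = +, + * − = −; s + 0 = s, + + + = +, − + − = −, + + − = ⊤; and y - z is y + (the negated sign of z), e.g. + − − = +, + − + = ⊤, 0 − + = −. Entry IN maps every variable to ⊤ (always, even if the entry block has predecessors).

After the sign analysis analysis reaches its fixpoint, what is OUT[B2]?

Per-block solution:
  B0:  IN=(all ⊤)  OUT=(all ⊤)
  B1:  IN=(all ⊤)  OUT=(all ⊤)
  B2:  IN=(all ⊤)  OUT={e:+; rest ⊤}
  B3:  IN=(all ⊤)  OUT=(all ⊤)

Merge at B2: IN[B2] = OUT[B1] = {a: ⊤, b: ⊤, c: ⊤, d: ⊤, e: ⊤, f: ⊤}
Applying B2's transfer function to that IN value gives OUT[B2] (row B2 above).

Answer: {a: ⊤, b: ⊤, c: ⊤, d: ⊤, e: +, f: ⊤}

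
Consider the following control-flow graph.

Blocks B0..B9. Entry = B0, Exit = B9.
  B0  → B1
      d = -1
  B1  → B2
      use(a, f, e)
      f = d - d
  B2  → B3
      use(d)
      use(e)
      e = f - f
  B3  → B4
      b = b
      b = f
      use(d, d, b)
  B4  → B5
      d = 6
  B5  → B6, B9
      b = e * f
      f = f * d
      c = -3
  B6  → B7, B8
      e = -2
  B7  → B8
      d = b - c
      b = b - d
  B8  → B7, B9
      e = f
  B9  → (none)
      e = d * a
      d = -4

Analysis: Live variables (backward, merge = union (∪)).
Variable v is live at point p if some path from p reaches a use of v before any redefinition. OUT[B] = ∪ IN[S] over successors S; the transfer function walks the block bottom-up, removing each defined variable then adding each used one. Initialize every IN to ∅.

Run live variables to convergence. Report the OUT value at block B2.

Converged values:
  B0:  IN={a, b, e, f}  OUT={a, b, d, e, f}
  B1:  IN={a, b, d, e, f}  OUT={a, b, d, e, f}
  B2:  IN={a, b, d, e, f}  OUT={a, b, d, e, f}
  B3:  IN={a, b, d, e, f}  OUT={a, e, f}
  B4:  IN={a, e, f}  OUT={a, d, e, f}
  B5:  IN={a, d, e, f}  OUT={a, b, c, d, f}
  B6:  IN={a, b, c, d, f}  OUT={a, b, c, d, f}
  B7:  IN={a, b, c, f}  OUT={a, b, c, d, f}
  B8:  IN={a, b, c, d, f}  OUT={a, b, c, d, f}
  B9:  IN={a, d}  OUT={}

Merge at B2: OUT[B2] = IN[B3] = {a, b, d, e, f}

Answer: {a, b, d, e, f}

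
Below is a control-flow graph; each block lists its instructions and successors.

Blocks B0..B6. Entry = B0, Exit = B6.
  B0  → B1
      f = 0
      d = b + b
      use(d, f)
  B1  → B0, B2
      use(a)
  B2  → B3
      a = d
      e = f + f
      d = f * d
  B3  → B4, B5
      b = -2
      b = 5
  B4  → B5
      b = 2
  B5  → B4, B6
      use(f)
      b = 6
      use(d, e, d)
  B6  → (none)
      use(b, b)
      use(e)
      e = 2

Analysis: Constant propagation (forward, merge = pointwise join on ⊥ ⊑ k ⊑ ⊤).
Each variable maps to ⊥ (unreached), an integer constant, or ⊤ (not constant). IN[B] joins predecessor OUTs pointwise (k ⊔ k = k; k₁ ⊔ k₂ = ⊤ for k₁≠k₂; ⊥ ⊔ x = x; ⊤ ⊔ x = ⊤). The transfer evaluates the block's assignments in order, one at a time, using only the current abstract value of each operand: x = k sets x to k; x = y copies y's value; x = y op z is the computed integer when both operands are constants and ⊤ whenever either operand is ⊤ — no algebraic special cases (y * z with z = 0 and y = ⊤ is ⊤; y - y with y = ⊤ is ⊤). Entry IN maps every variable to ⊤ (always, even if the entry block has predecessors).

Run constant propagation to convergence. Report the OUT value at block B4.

Fixpoint table:
  B0: | IN=(all ⊤) | OUT={f:0; rest ⊤}
  B1: | IN={f:0; rest ⊤} | OUT={f:0; rest ⊤}
  B2: | IN={f:0; rest ⊤} | OUT={e:0, f:0; rest ⊤}
  B3: | IN={e:0, f:0; rest ⊤} | OUT={b:5, e:0, f:0; rest ⊤}
  B4: | IN={e:0, f:0; rest ⊤} | OUT={b:2, e:0, f:0; rest ⊤}
  B5: | IN={e:0, f:0; rest ⊤} | OUT={b:6, e:0, f:0; rest ⊤}
  B6: | IN={b:6, e:0, f:0; rest ⊤} | OUT={b:6, e:2, f:0; rest ⊤}

Merge at B4: IN[B4] = OUT[B3] ⊔ OUT[B5] = {a: ⊤, b: ⊤, c: ⊤, d: ⊤, e: 0, f: 0}
Applying B4's transfer function to that IN value gives OUT[B4] (row B4 above).

Answer: {a: ⊤, b: 2, c: ⊤, d: ⊤, e: 0, f: 0}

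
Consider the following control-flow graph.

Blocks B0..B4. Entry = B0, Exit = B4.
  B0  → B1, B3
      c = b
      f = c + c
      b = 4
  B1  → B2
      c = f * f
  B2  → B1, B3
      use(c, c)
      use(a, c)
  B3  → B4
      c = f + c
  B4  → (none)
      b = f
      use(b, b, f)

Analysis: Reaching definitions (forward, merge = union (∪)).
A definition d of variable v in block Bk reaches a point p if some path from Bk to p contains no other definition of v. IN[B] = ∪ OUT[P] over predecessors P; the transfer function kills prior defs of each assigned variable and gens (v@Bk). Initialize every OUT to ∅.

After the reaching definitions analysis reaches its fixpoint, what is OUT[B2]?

Fixpoint table:
  B0:   IN={}   OUT={b@B0, c@B0, f@B0}
  B1:   IN={b@B0, c@B0, c@B1, f@B0}   OUT={b@B0, c@B1, f@B0}
  B2:   IN={b@B0, c@B1, f@B0}   OUT={b@B0, c@B1, f@B0}
  B3:   IN={b@B0, c@B0, c@B1, f@B0}   OUT={b@B0, c@B3, f@B0}
  B4:   IN={b@B0, c@B3, f@B0}   OUT={b@B4, c@B3, f@B0}

Merge at B2: IN[B2] = OUT[B1] = {b@B0, c@B1, f@B0}
Applying B2's transfer function to that IN value gives OUT[B2] (row B2 above).

Answer: {b@B0, c@B1, f@B0}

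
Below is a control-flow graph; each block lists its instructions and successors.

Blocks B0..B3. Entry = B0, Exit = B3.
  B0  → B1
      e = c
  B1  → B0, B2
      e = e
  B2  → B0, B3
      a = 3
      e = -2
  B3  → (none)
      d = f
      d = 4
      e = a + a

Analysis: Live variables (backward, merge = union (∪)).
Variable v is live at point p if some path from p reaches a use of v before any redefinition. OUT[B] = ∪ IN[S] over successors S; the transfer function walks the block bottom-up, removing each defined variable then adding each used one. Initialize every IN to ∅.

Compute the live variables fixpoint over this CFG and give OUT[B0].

Per-block solution:
  B0: | IN={c, f} | OUT={c, e, f}
  B1: | IN={c, e, f} | OUT={c, f}
  B2: | IN={c, f} | OUT={a, c, f}
  B3: | IN={a, f} | OUT={}

Merge at B0: OUT[B0] = IN[B1] = {c, e, f}

Answer: {c, e, f}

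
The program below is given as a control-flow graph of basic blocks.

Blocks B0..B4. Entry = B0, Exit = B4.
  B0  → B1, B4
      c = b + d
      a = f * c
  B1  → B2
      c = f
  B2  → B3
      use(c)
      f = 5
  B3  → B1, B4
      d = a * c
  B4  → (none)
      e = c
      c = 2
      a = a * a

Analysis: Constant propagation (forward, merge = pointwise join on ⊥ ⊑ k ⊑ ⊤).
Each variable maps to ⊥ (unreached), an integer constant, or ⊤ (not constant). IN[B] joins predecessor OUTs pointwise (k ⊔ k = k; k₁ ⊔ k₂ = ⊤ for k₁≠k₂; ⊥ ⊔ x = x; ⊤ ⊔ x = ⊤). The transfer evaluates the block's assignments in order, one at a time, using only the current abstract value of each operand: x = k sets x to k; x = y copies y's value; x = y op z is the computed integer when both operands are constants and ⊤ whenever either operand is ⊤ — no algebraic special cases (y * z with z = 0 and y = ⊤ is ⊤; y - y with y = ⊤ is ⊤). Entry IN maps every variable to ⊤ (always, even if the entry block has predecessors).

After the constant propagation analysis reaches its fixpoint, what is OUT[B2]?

Answer: {a: ⊤, b: ⊤, c: ⊤, d: ⊤, e: ⊤, f: 5}

Trace:
Fixpoint table:
  B0:  IN=(all ⊤)  OUT=(all ⊤)
  B1:  IN=(all ⊤)  OUT=(all ⊤)
  B2:  IN=(all ⊤)  OUT={f:5; rest ⊤}
  B3:  IN={f:5; rest ⊤}  OUT={f:5; rest ⊤}
  B4:  IN=(all ⊤)  OUT={c:2; rest ⊤}

Merge at B2: IN[B2] = OUT[B1] = {a: ⊤, b: ⊤, c: ⊤, d: ⊤, e: ⊤, f: ⊤}
Applying B2's transfer function to that IN value gives OUT[B2] (row B2 above).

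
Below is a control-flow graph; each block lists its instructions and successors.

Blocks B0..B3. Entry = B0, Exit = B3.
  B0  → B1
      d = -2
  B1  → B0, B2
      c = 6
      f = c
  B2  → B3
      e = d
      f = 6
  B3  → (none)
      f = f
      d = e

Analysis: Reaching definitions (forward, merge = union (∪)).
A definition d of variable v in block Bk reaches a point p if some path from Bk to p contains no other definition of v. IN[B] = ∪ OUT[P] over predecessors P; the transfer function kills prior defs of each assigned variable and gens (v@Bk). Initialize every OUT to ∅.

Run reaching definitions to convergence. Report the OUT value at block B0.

Fixpoint table:
  B0:  IN={c@B1, d@B0, f@B1}  OUT={c@B1, d@B0, f@B1}
  B1:  IN={c@B1, d@B0, f@B1}  OUT={c@B1, d@B0, f@B1}
  B2:  IN={c@B1, d@B0, f@B1}  OUT={c@B1, d@B0, e@B2, f@B2}
  B3:  IN={c@B1, d@B0, e@B2, f@B2}  OUT={c@B1, d@B3, e@B2, f@B3}

Merge at B0 (entry node, so the boundary value {} is joined with the incoming edge(s)): IN[B0] = {} ⊔ OUT[B1] = {c@B1, d@B0, f@B1}
Applying B0's transfer function to that IN value gives OUT[B0] (row B0 above).

Answer: {c@B1, d@B0, f@B1}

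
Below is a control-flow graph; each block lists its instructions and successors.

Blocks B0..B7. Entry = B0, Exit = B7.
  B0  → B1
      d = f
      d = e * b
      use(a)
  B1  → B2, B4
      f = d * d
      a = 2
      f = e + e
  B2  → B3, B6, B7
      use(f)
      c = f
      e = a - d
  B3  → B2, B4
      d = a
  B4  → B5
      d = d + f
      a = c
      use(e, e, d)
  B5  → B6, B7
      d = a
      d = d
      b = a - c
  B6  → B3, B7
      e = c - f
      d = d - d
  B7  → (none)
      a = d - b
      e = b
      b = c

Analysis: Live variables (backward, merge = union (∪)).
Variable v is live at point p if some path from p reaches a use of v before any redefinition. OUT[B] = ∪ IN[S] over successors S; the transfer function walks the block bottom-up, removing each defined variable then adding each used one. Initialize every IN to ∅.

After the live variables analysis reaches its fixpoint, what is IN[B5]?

Answer: {a, c, f}

Trace:
Converged values:
  B0:  IN={a, b, c, e, f}  OUT={b, c, d, e}
  B1:  IN={b, c, d, e}  OUT={a, b, c, d, e, f}
  B2:  IN={a, b, d, f}  OUT={a, b, c, d, e, f}
  B3:  IN={a, b, c, e, f}  OUT={a, b, c, d, e, f}
  B4:  IN={c, d, e, f}  OUT={a, c, f}
  B5:  IN={a, c, f}  OUT={a, b, c, d, f}
  B6:  IN={a, b, c, d, f}  OUT={a, b, c, d, e, f}
  B7:  IN={b, c, d}  OUT={}

Merge at B5: OUT[B5] = IN[B6] ⊔ IN[B7] = {a, b, c, d, f}
Applying B5's transfer function to that OUT value gives IN[B5] (row B5 above).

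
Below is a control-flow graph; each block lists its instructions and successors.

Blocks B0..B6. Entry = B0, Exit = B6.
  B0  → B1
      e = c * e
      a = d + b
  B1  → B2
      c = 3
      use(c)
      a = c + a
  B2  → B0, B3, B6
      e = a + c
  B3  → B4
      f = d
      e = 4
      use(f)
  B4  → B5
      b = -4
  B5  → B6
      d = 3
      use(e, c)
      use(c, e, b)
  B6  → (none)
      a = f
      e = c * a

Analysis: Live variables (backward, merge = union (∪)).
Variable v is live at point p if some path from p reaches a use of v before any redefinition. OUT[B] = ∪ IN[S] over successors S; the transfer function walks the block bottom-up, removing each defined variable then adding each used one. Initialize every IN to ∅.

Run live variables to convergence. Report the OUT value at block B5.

Converged values:
  B0:   IN={b, c, d, e, f}   OUT={a, b, d, f}
  B1:   IN={a, b, d, f}   OUT={a, b, c, d, f}
  B2:   IN={a, b, c, d, f}   OUT={b, c, d, e, f}
  B3:   IN={c, d}   OUT={c, e, f}
  B4:   IN={c, e, f}   OUT={b, c, e, f}
  B5:   IN={b, c, e, f}   OUT={c, f}
  B6:   IN={c, f}   OUT={}

Merge at B5: OUT[B5] = IN[B6] = {c, f}

Answer: {c, f}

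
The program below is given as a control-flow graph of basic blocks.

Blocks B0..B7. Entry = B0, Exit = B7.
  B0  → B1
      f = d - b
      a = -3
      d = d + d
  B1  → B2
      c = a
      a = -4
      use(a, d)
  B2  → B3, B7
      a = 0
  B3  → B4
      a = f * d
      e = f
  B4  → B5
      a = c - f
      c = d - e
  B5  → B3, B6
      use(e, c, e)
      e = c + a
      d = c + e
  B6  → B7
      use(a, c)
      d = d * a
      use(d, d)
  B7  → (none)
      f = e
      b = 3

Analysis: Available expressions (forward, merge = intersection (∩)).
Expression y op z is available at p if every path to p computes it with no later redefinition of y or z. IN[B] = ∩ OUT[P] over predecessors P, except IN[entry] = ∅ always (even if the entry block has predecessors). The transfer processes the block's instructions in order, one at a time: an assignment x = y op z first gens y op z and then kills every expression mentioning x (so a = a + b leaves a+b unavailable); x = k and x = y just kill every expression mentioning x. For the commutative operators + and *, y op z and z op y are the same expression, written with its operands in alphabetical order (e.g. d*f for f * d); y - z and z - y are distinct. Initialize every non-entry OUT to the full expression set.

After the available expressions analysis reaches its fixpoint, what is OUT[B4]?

Answer: {d*f, d-e}

Working:
Fixpoint table:
  B0: | IN={} | OUT={}
  B1: | IN={} | OUT={}
  B2: | IN={} | OUT={}
  B3: | IN={} | OUT={d*f}
  B4: | IN={d*f} | OUT={d*f, d-e}
  B5: | IN={d*f, d-e} | OUT={a+c, c+e}
  B6: | IN={a+c, c+e} | OUT={a+c, c+e}
  B7: | IN={} | OUT={}

Merge at B4: IN[B4] = OUT[B3] = {d*f}
Applying B4's transfer function to that IN value gives OUT[B4] (row B4 above).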